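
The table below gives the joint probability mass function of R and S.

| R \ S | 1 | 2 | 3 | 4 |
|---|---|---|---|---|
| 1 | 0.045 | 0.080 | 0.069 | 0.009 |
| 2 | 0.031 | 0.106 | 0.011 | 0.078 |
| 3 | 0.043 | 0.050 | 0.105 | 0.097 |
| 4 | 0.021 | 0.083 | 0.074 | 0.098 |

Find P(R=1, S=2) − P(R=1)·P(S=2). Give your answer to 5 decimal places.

P(R=1) = 0.045 + 0.080 + 0.069 + 0.009 = 0.203.
P(S=2) = 0.080 + 0.106 + 0.050 + 0.083 = 0.319.
P(R=1, S=2) − P(R=1)P(S=2) = 0.080 − 0.203×0.319 = 0.01524.

0.01524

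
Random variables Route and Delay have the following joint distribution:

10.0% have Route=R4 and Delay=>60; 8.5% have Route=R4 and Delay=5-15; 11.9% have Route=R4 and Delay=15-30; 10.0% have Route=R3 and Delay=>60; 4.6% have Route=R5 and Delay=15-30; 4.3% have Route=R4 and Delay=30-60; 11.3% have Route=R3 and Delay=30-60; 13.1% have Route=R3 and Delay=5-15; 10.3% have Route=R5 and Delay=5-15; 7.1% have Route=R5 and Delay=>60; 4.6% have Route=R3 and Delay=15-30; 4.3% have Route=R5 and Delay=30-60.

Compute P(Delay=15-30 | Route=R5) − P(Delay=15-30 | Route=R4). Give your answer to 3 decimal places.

-0.168

P(Route=R5) = 0.103 + 0.046 + 0.043 + 0.071 = 0.263; P(Delay=15-30 | Route=R5) = 0.046/0.263 = 0.1749.
P(Route=R4) = 0.085 + 0.119 + 0.043 + 0.100 = 0.347; P(Delay=15-30 | Route=R4) = 0.119/0.347 = 0.3429.
Difference = -0.168.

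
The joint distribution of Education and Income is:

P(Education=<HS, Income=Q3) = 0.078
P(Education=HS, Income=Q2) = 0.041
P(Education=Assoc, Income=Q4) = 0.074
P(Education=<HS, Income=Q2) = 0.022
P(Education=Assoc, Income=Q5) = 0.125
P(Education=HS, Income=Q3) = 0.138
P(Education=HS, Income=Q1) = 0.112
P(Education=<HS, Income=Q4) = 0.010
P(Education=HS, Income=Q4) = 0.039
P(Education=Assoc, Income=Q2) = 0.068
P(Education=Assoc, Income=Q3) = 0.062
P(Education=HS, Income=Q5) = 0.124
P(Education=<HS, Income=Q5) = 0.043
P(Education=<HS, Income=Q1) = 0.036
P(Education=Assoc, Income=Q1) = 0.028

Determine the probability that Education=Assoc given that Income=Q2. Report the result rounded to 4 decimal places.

0.5191

P(Income=Q2) = 0.022 + 0.041 + 0.068 = 0.131.
P(Education=Assoc | Income=Q2) = 0.068/0.131 = 0.5191.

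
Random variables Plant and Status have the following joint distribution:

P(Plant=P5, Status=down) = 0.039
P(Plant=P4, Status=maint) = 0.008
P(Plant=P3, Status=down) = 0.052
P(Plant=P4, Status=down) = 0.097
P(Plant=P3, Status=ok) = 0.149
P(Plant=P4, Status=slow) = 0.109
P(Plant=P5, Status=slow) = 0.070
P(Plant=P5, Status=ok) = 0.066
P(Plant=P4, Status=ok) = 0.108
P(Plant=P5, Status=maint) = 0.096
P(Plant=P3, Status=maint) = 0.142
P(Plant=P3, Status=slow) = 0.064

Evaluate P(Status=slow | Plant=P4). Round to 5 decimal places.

P(Plant=P4) = 0.108 + 0.109 + 0.097 + 0.008 = 0.322.
P(Status=slow | Plant=P4) = 0.109/0.322 = 0.33851.

0.33851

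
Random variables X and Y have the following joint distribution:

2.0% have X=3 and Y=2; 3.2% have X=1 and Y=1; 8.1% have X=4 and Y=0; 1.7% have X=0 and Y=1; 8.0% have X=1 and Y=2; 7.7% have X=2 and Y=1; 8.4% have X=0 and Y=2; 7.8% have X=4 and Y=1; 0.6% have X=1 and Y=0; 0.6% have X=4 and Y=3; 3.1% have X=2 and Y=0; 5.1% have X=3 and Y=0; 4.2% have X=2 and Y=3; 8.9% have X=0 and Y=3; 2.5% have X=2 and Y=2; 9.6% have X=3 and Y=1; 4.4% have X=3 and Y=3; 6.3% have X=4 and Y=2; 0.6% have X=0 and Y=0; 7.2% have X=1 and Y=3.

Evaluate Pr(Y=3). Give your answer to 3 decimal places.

P(Y=3) = 0.089 + 0.072 + 0.042 + 0.044 + 0.006 = 0.253.

0.253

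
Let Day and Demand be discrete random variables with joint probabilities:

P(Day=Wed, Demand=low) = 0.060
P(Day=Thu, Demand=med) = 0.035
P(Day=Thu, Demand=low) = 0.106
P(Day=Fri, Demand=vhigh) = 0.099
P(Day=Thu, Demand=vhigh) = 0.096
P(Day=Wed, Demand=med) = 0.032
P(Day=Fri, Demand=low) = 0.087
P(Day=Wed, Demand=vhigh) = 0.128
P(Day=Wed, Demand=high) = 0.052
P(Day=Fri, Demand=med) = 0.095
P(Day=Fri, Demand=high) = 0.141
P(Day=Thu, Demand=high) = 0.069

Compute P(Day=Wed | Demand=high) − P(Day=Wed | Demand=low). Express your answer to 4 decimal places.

P(Demand=high) = 0.052 + 0.069 + 0.141 = 0.262; P(Day=Wed | Demand=high) = 0.052/0.262 = 0.19847.
P(Demand=low) = 0.060 + 0.106 + 0.087 = 0.253; P(Day=Wed | Demand=low) = 0.060/0.253 = 0.23715.
Difference = -0.0387.

-0.0387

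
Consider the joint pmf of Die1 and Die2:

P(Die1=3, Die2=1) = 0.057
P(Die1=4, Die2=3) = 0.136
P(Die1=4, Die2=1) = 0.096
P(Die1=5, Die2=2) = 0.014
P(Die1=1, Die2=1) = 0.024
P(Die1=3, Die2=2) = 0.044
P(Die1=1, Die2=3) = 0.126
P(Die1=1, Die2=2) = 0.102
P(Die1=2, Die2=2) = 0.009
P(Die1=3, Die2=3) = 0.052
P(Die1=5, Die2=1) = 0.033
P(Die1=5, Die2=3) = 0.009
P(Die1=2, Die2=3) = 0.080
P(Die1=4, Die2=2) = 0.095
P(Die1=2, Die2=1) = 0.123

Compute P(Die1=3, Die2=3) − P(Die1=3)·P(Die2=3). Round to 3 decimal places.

-0.010

P(Die1=3) = 0.057 + 0.044 + 0.052 = 0.153.
P(Die2=3) = 0.126 + 0.080 + 0.052 + 0.136 + 0.009 = 0.403.
P(Die1=3, Die2=3) − P(Die1=3)P(Die2=3) = 0.052 − 0.153×0.403 = -0.010.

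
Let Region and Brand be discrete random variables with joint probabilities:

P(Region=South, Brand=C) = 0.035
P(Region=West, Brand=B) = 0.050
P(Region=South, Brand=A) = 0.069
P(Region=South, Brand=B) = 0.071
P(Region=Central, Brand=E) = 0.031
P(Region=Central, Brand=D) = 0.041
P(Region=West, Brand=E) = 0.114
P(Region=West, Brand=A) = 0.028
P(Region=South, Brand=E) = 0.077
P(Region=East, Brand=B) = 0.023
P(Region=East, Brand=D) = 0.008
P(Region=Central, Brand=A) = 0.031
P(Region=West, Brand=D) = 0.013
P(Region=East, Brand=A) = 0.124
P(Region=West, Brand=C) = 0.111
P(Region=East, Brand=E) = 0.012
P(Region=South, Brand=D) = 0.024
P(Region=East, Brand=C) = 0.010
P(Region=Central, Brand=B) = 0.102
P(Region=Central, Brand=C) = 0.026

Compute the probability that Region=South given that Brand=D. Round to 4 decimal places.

0.2791

P(Brand=D) = 0.024 + 0.008 + 0.013 + 0.041 = 0.086.
P(Region=South | Brand=D) = 0.024/0.086 = 0.2791.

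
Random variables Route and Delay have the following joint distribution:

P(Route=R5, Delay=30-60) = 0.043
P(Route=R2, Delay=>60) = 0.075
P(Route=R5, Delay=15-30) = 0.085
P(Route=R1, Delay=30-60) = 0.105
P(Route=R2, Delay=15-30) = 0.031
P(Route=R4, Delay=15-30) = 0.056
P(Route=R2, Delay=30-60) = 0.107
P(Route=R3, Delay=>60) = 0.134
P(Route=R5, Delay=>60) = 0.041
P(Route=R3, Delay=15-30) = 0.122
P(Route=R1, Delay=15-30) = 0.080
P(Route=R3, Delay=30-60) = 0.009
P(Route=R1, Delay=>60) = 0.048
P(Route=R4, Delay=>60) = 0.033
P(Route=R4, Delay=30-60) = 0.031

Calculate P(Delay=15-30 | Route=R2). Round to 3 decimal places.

0.146

P(Route=R2) = 0.031 + 0.107 + 0.075 = 0.213.
P(Delay=15-30 | Route=R2) = 0.031/0.213 = 0.146.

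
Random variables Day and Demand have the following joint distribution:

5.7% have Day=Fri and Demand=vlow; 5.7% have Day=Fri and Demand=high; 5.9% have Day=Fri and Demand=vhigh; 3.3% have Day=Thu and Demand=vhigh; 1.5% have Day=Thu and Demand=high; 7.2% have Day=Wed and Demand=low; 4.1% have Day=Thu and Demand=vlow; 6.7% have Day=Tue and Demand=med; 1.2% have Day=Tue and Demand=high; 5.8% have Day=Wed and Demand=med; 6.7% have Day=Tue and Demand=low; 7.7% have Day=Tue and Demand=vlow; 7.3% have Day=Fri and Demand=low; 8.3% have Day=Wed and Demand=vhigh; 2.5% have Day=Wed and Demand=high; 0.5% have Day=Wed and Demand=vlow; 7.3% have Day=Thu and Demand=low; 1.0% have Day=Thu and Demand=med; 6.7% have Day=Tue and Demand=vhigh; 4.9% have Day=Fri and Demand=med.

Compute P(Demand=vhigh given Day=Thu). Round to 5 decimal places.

0.19186

P(Day=Thu) = 0.041 + 0.073 + 0.010 + 0.015 + 0.033 = 0.172.
P(Demand=vhigh | Day=Thu) = 0.033/0.172 = 0.19186.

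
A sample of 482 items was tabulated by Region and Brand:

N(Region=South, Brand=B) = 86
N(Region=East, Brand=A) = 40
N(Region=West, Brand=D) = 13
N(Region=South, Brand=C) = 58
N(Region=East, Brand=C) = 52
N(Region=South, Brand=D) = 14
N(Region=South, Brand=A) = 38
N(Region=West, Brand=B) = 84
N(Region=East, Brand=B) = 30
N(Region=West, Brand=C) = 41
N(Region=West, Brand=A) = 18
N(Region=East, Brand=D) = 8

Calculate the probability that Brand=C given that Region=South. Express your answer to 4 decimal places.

0.2959

Total with Region=South: 38 + 86 + 58 + 14 = 196.
P(Brand=C | Region=South) = 58/196 = 0.2959.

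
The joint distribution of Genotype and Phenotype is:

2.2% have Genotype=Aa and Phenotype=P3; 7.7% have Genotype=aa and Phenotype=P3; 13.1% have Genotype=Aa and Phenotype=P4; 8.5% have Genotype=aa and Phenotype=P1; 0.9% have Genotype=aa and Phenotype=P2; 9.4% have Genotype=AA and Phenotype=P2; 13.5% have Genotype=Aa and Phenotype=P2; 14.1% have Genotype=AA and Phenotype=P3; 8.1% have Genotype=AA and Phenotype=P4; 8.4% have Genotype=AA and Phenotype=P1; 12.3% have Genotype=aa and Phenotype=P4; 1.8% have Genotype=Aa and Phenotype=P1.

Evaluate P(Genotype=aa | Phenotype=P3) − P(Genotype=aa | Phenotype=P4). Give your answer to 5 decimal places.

P(Phenotype=P3) = 0.141 + 0.022 + 0.077 = 0.240; P(Genotype=aa | Phenotype=P3) = 0.077/0.240 = 0.320833.
P(Phenotype=P4) = 0.081 + 0.131 + 0.123 = 0.335; P(Genotype=aa | Phenotype=P4) = 0.123/0.335 = 0.367164.
Difference = -0.04633.

-0.04633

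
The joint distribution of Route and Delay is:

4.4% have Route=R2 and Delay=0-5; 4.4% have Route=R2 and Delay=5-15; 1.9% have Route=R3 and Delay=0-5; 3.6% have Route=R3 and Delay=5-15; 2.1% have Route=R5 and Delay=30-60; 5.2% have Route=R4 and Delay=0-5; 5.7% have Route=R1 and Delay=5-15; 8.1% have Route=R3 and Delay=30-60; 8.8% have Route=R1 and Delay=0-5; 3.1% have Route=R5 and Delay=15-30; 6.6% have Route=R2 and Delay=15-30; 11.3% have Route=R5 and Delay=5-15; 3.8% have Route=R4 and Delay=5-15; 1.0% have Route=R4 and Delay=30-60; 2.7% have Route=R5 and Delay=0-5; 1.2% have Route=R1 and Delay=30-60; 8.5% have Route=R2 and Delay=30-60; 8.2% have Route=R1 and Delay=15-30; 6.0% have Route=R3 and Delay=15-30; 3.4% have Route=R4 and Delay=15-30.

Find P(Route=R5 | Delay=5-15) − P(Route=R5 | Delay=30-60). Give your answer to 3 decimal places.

0.292

P(Delay=5-15) = 0.057 + 0.044 + 0.036 + 0.038 + 0.113 = 0.288; P(Route=R5 | Delay=5-15) = 0.113/0.288 = 0.3924.
P(Delay=30-60) = 0.012 + 0.085 + 0.081 + 0.010 + 0.021 = 0.209; P(Route=R5 | Delay=30-60) = 0.021/0.209 = 0.1005.
Difference = 0.292.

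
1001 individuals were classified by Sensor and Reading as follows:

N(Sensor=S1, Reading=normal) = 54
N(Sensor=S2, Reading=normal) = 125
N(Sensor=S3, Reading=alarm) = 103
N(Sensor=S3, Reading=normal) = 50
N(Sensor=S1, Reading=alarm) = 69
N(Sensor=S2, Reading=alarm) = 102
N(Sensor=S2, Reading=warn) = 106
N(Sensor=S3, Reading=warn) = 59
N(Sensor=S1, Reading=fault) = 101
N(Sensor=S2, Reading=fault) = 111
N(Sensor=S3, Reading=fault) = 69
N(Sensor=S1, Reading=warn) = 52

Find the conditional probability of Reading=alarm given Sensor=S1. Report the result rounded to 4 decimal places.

Total with Sensor=S1: 54 + 52 + 69 + 101 = 276.
P(Reading=alarm | Sensor=S1) = 69/276 = 0.2500.

0.2500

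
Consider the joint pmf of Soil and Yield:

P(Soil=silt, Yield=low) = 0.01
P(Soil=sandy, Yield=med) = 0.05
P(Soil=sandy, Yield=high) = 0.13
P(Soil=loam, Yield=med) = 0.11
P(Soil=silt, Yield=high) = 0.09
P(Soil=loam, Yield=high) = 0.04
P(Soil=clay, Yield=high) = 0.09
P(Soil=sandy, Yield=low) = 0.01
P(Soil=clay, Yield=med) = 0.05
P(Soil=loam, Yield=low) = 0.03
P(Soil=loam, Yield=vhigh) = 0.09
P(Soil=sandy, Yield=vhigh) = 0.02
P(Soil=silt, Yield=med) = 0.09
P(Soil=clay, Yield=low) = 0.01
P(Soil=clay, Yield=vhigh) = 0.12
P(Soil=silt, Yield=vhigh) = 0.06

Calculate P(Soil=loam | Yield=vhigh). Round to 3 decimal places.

0.310

P(Yield=vhigh) = 0.02 + 0.09 + 0.12 + 0.06 = 0.29.
P(Soil=loam | Yield=vhigh) = 0.09/0.29 = 0.310.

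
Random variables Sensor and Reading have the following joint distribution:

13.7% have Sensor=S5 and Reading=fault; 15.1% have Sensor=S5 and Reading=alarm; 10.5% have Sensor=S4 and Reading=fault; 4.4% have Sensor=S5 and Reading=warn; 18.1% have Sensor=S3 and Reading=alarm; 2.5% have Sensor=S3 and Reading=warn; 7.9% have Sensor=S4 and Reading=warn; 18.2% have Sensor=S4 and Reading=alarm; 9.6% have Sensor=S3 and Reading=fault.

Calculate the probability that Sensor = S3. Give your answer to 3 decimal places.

P(Sensor=S3) = 0.025 + 0.181 + 0.096 = 0.302.

0.302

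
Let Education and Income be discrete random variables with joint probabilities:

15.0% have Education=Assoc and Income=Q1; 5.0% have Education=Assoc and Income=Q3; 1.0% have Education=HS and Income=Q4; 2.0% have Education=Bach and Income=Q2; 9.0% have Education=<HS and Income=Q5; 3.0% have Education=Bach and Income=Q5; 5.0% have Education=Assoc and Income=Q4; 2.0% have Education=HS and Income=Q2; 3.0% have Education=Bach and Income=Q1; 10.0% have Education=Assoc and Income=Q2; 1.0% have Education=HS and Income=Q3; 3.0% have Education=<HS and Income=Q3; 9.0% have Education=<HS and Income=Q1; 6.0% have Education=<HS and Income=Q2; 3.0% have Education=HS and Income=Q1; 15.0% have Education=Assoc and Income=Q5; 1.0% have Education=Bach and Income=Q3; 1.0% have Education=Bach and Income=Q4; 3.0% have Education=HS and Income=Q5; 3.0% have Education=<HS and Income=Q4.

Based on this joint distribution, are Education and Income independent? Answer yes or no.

yes

Every cell satisfies P(Education,Income) = P(Education)·P(Income). For instance P(Education=Bach) = 0.100, P(Income=Q5) = 0.300, and 0.100×0.300 = 0.030 matches the joint entry. So Education and Income are independent.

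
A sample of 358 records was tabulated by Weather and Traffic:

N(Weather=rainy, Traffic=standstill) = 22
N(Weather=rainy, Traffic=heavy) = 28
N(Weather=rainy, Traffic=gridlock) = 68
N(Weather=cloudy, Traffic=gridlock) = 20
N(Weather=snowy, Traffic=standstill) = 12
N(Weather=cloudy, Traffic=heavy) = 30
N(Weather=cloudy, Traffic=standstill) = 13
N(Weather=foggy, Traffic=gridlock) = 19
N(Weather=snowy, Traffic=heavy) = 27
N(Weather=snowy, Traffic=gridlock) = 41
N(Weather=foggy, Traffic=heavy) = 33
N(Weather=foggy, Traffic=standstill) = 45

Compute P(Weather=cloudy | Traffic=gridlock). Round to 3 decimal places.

0.135

Total with Traffic=gridlock: 20 + 68 + 41 + 19 = 148.
P(Weather=cloudy | Traffic=gridlock) = 20/148 = 0.135.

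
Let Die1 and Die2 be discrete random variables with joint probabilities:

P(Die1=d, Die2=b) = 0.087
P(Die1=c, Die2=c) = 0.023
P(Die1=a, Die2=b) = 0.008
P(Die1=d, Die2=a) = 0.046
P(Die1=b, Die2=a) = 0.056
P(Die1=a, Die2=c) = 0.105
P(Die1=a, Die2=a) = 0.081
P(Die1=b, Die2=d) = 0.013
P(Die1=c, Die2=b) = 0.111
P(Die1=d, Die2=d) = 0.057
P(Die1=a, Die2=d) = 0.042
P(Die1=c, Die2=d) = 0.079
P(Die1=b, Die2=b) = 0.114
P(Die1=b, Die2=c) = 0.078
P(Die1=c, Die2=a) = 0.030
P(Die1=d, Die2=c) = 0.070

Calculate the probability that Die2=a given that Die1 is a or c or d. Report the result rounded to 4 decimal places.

P(Die1=a) = 0.081 + 0.008 + 0.105 + 0.042 = 0.236.
P(Die1=c) = 0.030 + 0.111 + 0.023 + 0.079 = 0.243.
P(Die1=d) = 0.046 + 0.087 + 0.070 + 0.057 = 0.260.
P(Die1 ∈ {a, c, d}) = 0.236 + 0.243 + 0.260 = 0.739; P(Die2=a, Die1 ∈ {a, c, d}) = 0.081 + 0.030 + 0.046 = 0.157.
P(Die2=a | Die1 ∈ {a, c, d}) = 0.157/0.739 = 0.2124.

0.2124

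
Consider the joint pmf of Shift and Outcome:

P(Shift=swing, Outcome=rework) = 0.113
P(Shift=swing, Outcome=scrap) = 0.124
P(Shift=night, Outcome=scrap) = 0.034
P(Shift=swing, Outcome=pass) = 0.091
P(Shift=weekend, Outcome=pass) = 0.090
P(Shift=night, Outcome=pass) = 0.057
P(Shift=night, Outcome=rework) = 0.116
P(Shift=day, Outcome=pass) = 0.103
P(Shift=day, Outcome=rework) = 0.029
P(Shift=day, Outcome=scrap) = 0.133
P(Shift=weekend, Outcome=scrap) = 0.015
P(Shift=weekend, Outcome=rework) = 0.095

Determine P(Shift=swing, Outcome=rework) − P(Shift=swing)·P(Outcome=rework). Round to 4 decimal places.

P(Shift=swing) = 0.091 + 0.113 + 0.124 = 0.328.
P(Outcome=rework) = 0.029 + 0.113 + 0.116 + 0.095 = 0.353.
P(Shift=swing, Outcome=rework) − P(Shift=swing)P(Outcome=rework) = 0.113 − 0.328×0.353 = -0.0028.

-0.0028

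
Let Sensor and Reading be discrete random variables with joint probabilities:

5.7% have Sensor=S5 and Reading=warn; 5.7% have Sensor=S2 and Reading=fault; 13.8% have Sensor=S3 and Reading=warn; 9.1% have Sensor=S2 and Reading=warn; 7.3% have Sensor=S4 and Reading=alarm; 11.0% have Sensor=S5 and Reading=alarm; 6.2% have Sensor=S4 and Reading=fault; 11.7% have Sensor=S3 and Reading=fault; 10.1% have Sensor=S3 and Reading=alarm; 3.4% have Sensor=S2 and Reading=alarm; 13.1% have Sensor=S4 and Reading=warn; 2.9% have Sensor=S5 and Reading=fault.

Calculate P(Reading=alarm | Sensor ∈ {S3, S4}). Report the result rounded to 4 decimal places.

P(Sensor=S3) = 0.138 + 0.101 + 0.117 = 0.356.
P(Sensor=S4) = 0.131 + 0.073 + 0.062 = 0.266.
P(Sensor ∈ {S3, S4}) = 0.356 + 0.266 = 0.622; P(Reading=alarm, Sensor ∈ {S3, S4}) = 0.101 + 0.073 = 0.174.
P(Reading=alarm | Sensor ∈ {S3, S4}) = 0.174/0.622 = 0.2797.

0.2797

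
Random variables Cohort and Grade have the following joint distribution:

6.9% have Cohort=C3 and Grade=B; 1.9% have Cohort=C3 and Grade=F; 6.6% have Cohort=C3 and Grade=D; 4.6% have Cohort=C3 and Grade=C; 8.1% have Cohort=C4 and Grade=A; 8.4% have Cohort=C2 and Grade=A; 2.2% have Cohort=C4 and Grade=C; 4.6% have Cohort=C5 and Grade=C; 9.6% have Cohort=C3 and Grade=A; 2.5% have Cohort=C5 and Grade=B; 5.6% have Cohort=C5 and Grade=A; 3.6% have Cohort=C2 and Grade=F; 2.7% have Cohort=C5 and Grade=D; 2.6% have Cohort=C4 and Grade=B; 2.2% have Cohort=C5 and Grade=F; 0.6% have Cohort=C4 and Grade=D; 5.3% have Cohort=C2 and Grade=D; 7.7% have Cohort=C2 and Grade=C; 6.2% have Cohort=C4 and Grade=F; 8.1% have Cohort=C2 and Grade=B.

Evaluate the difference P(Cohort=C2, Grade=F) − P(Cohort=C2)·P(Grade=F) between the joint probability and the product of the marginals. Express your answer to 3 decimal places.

-0.010

P(Cohort=C2) = 0.084 + 0.081 + 0.077 + 0.053 + 0.036 = 0.331.
P(Grade=F) = 0.036 + 0.019 + 0.062 + 0.022 = 0.139.
P(Cohort=C2, Grade=F) − P(Cohort=C2)P(Grade=F) = 0.036 − 0.331×0.139 = -0.010.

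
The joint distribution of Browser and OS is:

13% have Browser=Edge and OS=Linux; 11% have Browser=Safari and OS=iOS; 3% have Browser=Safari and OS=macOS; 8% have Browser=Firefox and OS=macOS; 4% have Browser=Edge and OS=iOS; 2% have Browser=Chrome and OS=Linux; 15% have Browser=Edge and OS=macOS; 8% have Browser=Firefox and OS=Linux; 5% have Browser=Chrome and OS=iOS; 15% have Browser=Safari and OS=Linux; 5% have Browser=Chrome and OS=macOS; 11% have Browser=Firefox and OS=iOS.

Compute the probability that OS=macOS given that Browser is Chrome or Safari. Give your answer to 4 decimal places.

P(Browser=Chrome) = 0.05 + 0.02 + 0.05 = 0.12.
P(Browser=Safari) = 0.03 + 0.15 + 0.11 = 0.29.
P(Browser ∈ {Chrome, Safari}) = 0.12 + 0.29 = 0.41; P(OS=macOS, Browser ∈ {Chrome, Safari}) = 0.05 + 0.03 = 0.08.
P(OS=macOS | Browser ∈ {Chrome, Safari}) = 0.08/0.41 = 0.1951.

0.1951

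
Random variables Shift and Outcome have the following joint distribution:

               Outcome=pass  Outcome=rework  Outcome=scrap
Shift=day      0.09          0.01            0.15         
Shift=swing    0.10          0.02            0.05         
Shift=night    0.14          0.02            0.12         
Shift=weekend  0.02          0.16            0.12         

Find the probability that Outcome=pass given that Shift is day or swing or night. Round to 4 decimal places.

0.4714

P(Shift=day) = 0.09 + 0.01 + 0.15 = 0.25.
P(Shift=swing) = 0.10 + 0.02 + 0.05 = 0.17.
P(Shift=night) = 0.14 + 0.02 + 0.12 = 0.28.
P(Shift ∈ {day, swing, night}) = 0.25 + 0.17 + 0.28 = 0.70; P(Outcome=pass, Shift ∈ {day, swing, night}) = 0.09 + 0.10 + 0.14 = 0.33.
P(Outcome=pass | Shift ∈ {day, swing, night}) = 0.33/0.70 = 0.4714.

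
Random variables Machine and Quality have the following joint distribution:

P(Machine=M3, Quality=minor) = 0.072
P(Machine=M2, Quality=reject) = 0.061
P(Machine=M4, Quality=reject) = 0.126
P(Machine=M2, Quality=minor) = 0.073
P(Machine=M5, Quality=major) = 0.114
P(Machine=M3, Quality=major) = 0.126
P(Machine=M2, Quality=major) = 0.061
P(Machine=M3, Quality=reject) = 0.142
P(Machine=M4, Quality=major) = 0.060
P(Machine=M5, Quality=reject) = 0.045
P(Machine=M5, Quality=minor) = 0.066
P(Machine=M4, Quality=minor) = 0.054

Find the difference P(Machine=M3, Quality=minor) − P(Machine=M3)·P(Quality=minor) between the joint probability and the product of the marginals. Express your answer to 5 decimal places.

-0.01810

P(Machine=M3) = 0.072 + 0.126 + 0.142 = 0.340.
P(Quality=minor) = 0.073 + 0.072 + 0.054 + 0.066 = 0.265.
P(Machine=M3, Quality=minor) − P(Machine=M3)P(Quality=minor) = 0.072 − 0.340×0.265 = -0.01810.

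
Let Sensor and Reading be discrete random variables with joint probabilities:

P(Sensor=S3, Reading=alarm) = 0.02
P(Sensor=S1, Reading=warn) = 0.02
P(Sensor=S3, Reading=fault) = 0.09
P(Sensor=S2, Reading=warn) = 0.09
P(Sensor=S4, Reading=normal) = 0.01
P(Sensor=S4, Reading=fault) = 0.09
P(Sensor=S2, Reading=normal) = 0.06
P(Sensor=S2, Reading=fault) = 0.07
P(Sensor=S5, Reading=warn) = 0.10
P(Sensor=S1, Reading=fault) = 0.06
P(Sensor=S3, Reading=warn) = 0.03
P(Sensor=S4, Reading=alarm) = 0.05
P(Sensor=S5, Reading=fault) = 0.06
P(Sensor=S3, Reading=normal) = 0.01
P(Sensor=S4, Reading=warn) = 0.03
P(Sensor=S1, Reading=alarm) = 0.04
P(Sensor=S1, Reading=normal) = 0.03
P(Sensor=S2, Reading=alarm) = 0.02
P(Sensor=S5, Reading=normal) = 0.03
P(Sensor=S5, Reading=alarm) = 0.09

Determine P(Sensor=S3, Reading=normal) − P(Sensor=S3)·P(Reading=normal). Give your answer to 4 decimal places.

-0.0110

P(Sensor=S3) = 0.01 + 0.03 + 0.02 + 0.09 = 0.15.
P(Reading=normal) = 0.03 + 0.06 + 0.01 + 0.01 + 0.03 = 0.14.
P(Sensor=S3, Reading=normal) − P(Sensor=S3)P(Reading=normal) = 0.01 − 0.15×0.14 = -0.0110.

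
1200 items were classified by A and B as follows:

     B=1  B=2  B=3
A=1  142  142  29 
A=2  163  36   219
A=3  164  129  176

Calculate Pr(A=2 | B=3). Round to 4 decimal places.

0.5165

Total with B=3: 29 + 219 + 176 = 424.
P(A=2 | B=3) = 219/424 = 0.5165.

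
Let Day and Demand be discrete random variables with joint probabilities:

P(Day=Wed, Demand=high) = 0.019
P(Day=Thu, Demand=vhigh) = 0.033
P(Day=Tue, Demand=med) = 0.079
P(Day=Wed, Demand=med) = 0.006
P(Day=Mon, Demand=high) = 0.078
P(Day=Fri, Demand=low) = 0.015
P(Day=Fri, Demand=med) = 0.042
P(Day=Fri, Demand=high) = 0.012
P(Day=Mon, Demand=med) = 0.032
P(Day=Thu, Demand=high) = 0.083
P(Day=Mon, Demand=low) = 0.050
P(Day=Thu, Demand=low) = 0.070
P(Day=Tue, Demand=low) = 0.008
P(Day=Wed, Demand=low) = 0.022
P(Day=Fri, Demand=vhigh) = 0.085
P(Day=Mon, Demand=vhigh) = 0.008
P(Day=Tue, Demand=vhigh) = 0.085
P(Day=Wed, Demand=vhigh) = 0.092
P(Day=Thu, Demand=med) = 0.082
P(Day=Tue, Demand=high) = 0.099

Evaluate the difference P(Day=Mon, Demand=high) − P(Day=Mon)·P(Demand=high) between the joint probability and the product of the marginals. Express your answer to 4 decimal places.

0.0291

P(Day=Mon) = 0.050 + 0.032 + 0.078 + 0.008 = 0.168.
P(Demand=high) = 0.078 + 0.099 + 0.019 + 0.083 + 0.012 = 0.291.
P(Day=Mon, Demand=high) − P(Day=Mon)P(Demand=high) = 0.078 − 0.168×0.291 = 0.0291.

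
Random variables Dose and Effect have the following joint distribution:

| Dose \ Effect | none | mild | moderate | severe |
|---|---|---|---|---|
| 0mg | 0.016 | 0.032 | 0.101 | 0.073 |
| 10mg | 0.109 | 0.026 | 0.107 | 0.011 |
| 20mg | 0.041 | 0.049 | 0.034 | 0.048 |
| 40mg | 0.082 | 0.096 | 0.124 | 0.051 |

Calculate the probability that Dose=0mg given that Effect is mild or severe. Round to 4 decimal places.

P(Effect=mild) = 0.032 + 0.026 + 0.049 + 0.096 = 0.203.
P(Effect=severe) = 0.073 + 0.011 + 0.048 + 0.051 = 0.183.
P(Effect ∈ {mild, severe}) = 0.203 + 0.183 = 0.386; P(Dose=0mg, Effect ∈ {mild, severe}) = 0.032 + 0.073 = 0.105.
P(Dose=0mg | Effect ∈ {mild, severe}) = 0.105/0.386 = 0.2720.

0.2720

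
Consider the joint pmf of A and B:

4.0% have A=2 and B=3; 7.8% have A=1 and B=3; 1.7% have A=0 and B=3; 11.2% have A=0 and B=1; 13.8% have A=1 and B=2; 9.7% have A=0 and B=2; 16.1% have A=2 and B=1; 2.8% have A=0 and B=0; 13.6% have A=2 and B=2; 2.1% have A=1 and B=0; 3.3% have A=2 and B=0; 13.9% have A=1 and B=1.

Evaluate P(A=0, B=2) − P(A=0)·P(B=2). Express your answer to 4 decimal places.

P(A=0) = 0.028 + 0.112 + 0.097 + 0.017 = 0.254.
P(B=2) = 0.097 + 0.138 + 0.136 = 0.371.
P(A=0, B=2) − P(A=0)P(B=2) = 0.097 − 0.254×0.371 = 0.0028.

0.0028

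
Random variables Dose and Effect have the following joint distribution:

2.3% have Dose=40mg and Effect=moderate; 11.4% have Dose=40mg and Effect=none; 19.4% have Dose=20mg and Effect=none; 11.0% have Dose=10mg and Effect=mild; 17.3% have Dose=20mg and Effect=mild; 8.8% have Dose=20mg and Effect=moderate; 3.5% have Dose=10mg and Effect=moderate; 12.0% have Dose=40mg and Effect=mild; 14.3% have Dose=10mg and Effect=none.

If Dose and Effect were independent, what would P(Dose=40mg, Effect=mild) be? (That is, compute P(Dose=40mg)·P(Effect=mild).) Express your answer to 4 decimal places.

0.1036

P(Dose=40mg) = 0.114 + 0.120 + 0.023 = 0.257.
P(Effect=mild) = 0.110 + 0.173 + 0.120 = 0.403.
Product: 0.257 × 0.403 = 0.1036.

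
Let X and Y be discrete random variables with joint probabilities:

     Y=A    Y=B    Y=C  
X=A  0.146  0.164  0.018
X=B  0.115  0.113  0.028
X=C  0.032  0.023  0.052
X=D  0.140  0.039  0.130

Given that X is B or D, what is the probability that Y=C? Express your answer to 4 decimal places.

P(X=B) = 0.115 + 0.113 + 0.028 = 0.256.
P(X=D) = 0.140 + 0.039 + 0.130 = 0.309.
P(X ∈ {B, D}) = 0.256 + 0.309 = 0.565; P(Y=C, X ∈ {B, D}) = 0.028 + 0.130 = 0.158.
P(Y=C | X ∈ {B, D}) = 0.158/0.565 = 0.2796.

0.2796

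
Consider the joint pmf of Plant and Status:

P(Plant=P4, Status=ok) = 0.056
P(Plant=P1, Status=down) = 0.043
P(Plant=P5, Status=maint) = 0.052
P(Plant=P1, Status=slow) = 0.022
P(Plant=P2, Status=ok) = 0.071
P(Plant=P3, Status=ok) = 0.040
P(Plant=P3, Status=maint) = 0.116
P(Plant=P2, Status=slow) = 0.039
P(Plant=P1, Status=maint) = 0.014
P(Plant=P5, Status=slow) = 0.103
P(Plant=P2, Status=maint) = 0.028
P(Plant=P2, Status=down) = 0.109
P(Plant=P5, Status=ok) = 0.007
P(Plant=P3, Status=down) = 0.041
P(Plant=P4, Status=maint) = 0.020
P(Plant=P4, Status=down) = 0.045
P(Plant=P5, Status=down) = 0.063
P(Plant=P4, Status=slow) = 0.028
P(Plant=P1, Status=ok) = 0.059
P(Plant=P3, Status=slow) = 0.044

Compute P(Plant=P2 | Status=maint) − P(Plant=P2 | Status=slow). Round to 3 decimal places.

-0.044

P(Status=maint) = 0.014 + 0.028 + 0.116 + 0.020 + 0.052 = 0.230; P(Plant=P2 | Status=maint) = 0.028/0.230 = 0.1217.
P(Status=slow) = 0.022 + 0.039 + 0.044 + 0.028 + 0.103 = 0.236; P(Plant=P2 | Status=slow) = 0.039/0.236 = 0.1653.
Difference = -0.044.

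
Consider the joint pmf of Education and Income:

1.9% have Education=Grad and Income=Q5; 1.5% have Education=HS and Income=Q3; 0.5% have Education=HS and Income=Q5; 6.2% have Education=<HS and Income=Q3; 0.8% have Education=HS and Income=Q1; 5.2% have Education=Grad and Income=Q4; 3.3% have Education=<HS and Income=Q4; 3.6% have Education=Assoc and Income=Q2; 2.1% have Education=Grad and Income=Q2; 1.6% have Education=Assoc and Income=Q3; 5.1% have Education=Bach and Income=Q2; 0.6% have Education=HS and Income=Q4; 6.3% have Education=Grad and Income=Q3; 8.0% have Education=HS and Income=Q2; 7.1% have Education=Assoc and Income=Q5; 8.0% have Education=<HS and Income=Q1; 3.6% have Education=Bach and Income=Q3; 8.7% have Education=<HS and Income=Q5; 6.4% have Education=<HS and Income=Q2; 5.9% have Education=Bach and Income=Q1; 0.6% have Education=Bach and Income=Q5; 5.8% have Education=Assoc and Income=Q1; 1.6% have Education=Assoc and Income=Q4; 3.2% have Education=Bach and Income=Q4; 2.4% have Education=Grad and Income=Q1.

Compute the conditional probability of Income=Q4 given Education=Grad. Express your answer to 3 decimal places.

P(Education=Grad) = 0.024 + 0.021 + 0.063 + 0.052 + 0.019 = 0.179.
P(Income=Q4 | Education=Grad) = 0.052/0.179 = 0.291.

0.291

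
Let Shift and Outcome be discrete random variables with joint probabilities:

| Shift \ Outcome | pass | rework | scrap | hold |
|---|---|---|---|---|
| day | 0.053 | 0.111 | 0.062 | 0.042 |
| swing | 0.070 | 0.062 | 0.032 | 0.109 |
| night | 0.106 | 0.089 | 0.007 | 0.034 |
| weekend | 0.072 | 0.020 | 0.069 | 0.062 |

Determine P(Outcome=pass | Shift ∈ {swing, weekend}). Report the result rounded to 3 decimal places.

0.286

P(Shift=swing) = 0.070 + 0.062 + 0.032 + 0.109 = 0.273.
P(Shift=weekend) = 0.072 + 0.020 + 0.069 + 0.062 = 0.223.
P(Shift ∈ {swing, weekend}) = 0.273 + 0.223 = 0.496; P(Outcome=pass, Shift ∈ {swing, weekend}) = 0.070 + 0.072 = 0.142.
P(Outcome=pass | Shift ∈ {swing, weekend}) = 0.142/0.496 = 0.286.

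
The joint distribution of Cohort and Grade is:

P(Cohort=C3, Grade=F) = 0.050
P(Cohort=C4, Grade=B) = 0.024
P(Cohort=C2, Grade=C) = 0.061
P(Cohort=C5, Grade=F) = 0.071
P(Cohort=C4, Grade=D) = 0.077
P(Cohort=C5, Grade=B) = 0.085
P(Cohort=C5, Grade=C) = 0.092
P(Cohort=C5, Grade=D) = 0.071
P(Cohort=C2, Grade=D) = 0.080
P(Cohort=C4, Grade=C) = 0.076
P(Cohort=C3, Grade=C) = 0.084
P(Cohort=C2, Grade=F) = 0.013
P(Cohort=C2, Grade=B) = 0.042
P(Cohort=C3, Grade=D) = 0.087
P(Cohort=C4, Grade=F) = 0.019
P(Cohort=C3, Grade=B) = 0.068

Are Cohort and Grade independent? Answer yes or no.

no

P(Cohort=C5) = 0.319 and P(Grade=D) = 0.315, so their product is 0.10049, but P(Cohort=C5, Grade=D) = 0.071. Since these differ, Cohort and Grade are not independent.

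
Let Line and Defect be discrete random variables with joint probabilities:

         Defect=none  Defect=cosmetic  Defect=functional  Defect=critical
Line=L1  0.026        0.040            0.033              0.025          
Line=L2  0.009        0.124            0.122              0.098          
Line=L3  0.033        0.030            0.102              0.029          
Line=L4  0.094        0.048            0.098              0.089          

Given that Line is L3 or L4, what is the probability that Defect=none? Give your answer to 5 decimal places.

P(Line=L3) = 0.033 + 0.030 + 0.102 + 0.029 = 0.194.
P(Line=L4) = 0.094 + 0.048 + 0.098 + 0.089 = 0.329.
P(Line ∈ {L3, L4}) = 0.194 + 0.329 = 0.523; P(Defect=none, Line ∈ {L3, L4}) = 0.033 + 0.094 = 0.127.
P(Defect=none | Line ∈ {L3, L4}) = 0.127/0.523 = 0.24283.

0.24283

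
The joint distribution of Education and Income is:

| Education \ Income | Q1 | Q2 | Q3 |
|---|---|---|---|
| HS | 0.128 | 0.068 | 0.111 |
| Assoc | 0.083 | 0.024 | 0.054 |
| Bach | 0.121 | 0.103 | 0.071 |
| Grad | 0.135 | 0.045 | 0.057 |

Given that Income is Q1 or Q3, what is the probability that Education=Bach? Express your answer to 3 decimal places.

0.253

P(Income=Q1) = 0.128 + 0.083 + 0.121 + 0.135 = 0.467.
P(Income=Q3) = 0.111 + 0.054 + 0.071 + 0.057 = 0.293.
P(Income ∈ {Q1, Q3}) = 0.467 + 0.293 = 0.760; P(Education=Bach, Income ∈ {Q1, Q3}) = 0.121 + 0.071 = 0.192.
P(Education=Bach | Income ∈ {Q1, Q3}) = 0.192/0.760 = 0.253.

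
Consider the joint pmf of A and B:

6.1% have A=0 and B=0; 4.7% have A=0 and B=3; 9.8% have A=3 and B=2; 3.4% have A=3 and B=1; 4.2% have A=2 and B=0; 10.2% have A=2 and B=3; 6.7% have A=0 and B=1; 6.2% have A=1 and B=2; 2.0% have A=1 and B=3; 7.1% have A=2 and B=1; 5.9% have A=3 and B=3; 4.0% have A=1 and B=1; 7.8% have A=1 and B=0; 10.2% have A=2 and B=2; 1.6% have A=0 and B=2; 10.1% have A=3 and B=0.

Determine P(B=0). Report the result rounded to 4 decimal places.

P(B=0) = 0.061 + 0.078 + 0.042 + 0.101 = 0.282.

0.2820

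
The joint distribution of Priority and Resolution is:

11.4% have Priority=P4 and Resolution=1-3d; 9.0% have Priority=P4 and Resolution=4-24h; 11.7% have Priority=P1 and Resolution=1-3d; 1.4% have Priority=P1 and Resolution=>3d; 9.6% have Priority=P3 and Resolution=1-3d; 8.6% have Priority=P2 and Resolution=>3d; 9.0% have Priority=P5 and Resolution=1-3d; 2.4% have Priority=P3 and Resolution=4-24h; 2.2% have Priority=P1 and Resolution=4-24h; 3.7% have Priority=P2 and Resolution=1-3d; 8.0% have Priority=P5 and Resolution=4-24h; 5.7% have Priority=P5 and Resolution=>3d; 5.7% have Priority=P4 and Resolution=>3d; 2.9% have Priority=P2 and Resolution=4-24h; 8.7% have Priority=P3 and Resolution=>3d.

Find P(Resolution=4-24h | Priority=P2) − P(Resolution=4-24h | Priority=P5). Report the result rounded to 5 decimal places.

P(Priority=P2) = 0.029 + 0.037 + 0.086 = 0.152; P(Resolution=4-24h | Priority=P2) = 0.029/0.152 = 0.190789.
P(Priority=P5) = 0.080 + 0.090 + 0.057 = 0.227; P(Resolution=4-24h | Priority=P5) = 0.080/0.227 = 0.352423.
Difference = -0.16163.

-0.16163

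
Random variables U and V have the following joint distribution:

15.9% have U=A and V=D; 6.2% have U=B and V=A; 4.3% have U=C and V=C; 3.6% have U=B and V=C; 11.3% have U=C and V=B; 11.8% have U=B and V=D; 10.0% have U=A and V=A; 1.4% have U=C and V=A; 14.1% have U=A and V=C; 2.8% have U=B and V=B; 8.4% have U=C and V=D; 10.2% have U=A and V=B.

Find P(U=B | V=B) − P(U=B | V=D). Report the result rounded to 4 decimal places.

P(V=B) = 0.102 + 0.028 + 0.113 = 0.243; P(U=B | V=B) = 0.028/0.243 = 0.11523.
P(V=D) = 0.159 + 0.118 + 0.084 = 0.361; P(U=B | V=D) = 0.118/0.361 = 0.32687.
Difference = -0.2116.

-0.2116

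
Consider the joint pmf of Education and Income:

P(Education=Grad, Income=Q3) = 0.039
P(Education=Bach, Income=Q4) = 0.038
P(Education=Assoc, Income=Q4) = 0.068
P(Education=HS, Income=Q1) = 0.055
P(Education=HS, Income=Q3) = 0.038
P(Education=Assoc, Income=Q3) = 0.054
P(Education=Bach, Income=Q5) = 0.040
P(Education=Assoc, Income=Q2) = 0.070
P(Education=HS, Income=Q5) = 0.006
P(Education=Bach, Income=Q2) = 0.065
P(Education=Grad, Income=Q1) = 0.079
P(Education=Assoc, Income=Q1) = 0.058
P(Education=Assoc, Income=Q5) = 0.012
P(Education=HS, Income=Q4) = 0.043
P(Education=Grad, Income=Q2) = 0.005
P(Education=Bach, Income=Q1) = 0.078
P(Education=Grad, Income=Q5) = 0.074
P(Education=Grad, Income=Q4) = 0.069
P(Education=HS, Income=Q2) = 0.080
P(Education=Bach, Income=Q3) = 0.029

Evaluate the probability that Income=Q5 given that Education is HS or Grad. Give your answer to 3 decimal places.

P(Education=HS) = 0.055 + 0.080 + 0.038 + 0.043 + 0.006 = 0.222.
P(Education=Grad) = 0.079 + 0.005 + 0.039 + 0.069 + 0.074 = 0.266.
P(Education ∈ {HS, Grad}) = 0.222 + 0.266 = 0.488; P(Income=Q5, Education ∈ {HS, Grad}) = 0.006 + 0.074 = 0.080.
P(Income=Q5 | Education ∈ {HS, Grad}) = 0.080/0.488 = 0.164.

0.164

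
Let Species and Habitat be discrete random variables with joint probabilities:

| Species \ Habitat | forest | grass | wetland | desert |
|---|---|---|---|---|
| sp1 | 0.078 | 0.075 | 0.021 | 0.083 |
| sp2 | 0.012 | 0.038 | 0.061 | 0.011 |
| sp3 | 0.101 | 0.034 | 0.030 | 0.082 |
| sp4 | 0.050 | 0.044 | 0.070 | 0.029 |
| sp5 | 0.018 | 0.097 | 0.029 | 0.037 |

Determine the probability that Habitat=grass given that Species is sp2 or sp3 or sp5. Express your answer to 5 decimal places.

0.30727

P(Species=sp2) = 0.012 + 0.038 + 0.061 + 0.011 = 0.122.
P(Species=sp3) = 0.101 + 0.034 + 0.030 + 0.082 = 0.247.
P(Species=sp5) = 0.018 + 0.097 + 0.029 + 0.037 = 0.181.
P(Species ∈ {sp2, sp3, sp5}) = 0.122 + 0.247 + 0.181 = 0.550; P(Habitat=grass, Species ∈ {sp2, sp3, sp5}) = 0.038 + 0.034 + 0.097 = 0.169.
P(Habitat=grass | Species ∈ {sp2, sp3, sp5}) = 0.169/0.550 = 0.30727.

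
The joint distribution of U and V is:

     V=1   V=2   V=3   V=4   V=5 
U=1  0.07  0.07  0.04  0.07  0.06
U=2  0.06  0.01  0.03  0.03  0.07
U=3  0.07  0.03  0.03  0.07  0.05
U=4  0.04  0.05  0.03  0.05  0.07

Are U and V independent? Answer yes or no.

no

P(U=2) = 0.20 and P(V=2) = 0.16, so their product is 0.0320, but P(U=2, V=2) = 0.01. Since these differ, U and V are not independent.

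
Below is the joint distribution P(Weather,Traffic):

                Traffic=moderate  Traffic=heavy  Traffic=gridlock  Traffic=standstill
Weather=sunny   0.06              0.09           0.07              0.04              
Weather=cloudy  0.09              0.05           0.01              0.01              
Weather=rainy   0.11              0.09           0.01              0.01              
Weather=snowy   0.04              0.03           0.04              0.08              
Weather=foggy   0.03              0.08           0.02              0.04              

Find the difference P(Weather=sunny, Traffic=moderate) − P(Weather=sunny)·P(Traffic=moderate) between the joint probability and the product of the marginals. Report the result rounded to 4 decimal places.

-0.0258

P(Weather=sunny) = 0.06 + 0.09 + 0.07 + 0.04 = 0.26.
P(Traffic=moderate) = 0.06 + 0.09 + 0.11 + 0.04 + 0.03 = 0.33.
P(Weather=sunny, Traffic=moderate) − P(Weather=sunny)P(Traffic=moderate) = 0.06 − 0.26×0.33 = -0.0258.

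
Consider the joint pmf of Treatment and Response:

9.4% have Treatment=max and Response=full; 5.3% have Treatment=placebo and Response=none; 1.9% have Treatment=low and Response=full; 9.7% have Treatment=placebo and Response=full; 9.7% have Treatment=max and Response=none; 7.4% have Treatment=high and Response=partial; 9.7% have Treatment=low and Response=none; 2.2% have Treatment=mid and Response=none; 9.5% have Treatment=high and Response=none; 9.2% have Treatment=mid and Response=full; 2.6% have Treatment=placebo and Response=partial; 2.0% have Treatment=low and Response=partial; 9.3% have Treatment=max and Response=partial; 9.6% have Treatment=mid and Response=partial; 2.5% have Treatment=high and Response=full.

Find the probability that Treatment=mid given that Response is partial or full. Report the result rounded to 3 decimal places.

P(Response=partial) = 0.026 + 0.020 + 0.096 + 0.074 + 0.093 = 0.309.
P(Response=full) = 0.097 + 0.019 + 0.092 + 0.025 + 0.094 = 0.327.
P(Response ∈ {partial, full}) = 0.309 + 0.327 = 0.636; P(Treatment=mid, Response ∈ {partial, full}) = 0.096 + 0.092 = 0.188.
P(Treatment=mid | Response ∈ {partial, full}) = 0.188/0.636 = 0.296.

0.296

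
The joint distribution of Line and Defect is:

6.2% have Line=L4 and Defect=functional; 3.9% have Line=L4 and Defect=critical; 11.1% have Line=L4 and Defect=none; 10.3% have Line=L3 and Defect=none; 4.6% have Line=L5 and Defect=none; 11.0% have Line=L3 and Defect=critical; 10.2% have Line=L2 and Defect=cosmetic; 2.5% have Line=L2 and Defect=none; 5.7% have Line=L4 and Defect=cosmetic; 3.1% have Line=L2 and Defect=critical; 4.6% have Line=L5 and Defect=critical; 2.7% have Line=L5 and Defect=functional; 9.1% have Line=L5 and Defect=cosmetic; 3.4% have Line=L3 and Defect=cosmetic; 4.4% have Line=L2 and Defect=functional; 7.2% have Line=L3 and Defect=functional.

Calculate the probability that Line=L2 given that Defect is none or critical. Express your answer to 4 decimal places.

0.1096

P(Defect=none) = 0.025 + 0.103 + 0.111 + 0.046 = 0.285.
P(Defect=critical) = 0.031 + 0.110 + 0.039 + 0.046 = 0.226.
P(Defect ∈ {none, critical}) = 0.285 + 0.226 = 0.511; P(Line=L2, Defect ∈ {none, critical}) = 0.025 + 0.031 = 0.056.
P(Line=L2 | Defect ∈ {none, critical}) = 0.056/0.511 = 0.1096.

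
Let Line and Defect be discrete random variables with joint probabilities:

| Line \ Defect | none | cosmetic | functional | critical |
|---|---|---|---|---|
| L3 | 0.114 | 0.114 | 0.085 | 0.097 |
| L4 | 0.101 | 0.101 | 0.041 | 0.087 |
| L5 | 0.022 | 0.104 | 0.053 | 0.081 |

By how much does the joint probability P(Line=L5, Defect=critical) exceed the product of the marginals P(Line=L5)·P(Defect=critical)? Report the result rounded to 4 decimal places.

P(Line=L5) = 0.022 + 0.104 + 0.053 + 0.081 = 0.260.
P(Defect=critical) = 0.097 + 0.087 + 0.081 = 0.265.
P(Line=L5, Defect=critical) − P(Line=L5)P(Defect=critical) = 0.081 − 0.260×0.265 = 0.0121.

0.0121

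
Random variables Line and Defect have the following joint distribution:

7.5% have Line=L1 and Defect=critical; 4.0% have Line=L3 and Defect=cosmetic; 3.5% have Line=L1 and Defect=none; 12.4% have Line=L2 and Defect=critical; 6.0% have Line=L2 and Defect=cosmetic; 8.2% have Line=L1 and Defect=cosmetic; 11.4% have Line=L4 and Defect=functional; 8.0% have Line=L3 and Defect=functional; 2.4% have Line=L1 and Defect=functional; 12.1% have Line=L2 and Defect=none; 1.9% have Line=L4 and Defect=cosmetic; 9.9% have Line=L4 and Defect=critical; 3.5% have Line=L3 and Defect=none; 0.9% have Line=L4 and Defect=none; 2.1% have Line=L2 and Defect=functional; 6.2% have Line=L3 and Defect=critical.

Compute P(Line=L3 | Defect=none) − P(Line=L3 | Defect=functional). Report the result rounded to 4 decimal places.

P(Defect=none) = 0.035 + 0.121 + 0.035 + 0.009 = 0.200; P(Line=L3 | Defect=none) = 0.035/0.200 = 0.17500.
P(Defect=functional) = 0.024 + 0.021 + 0.080 + 0.114 = 0.239; P(Line=L3 | Defect=functional) = 0.080/0.239 = 0.33473.
Difference = -0.1597.

-0.1597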